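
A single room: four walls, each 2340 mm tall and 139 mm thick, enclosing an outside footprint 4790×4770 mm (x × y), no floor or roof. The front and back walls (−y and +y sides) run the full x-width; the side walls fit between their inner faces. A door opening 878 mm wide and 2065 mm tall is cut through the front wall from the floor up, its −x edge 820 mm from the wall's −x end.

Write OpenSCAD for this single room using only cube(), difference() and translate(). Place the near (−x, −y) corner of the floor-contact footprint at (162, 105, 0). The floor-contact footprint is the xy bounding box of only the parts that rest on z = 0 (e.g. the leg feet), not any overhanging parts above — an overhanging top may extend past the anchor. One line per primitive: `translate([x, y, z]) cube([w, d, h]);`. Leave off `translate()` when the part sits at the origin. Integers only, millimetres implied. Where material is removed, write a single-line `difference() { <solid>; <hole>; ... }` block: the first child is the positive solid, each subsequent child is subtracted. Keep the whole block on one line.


difference() { translate([162, 105, 0]) cube([4790, 139, 2340]); translate([982, 105, 0]) cube([878, 139, 2065]); }
translate([162, 4736, 0]) cube([4790, 139, 2340]);
translate([162, 244, 0]) cube([139, 4492, 2340]);
translate([4813, 244, 0]) cube([139, 4492, 2340]);


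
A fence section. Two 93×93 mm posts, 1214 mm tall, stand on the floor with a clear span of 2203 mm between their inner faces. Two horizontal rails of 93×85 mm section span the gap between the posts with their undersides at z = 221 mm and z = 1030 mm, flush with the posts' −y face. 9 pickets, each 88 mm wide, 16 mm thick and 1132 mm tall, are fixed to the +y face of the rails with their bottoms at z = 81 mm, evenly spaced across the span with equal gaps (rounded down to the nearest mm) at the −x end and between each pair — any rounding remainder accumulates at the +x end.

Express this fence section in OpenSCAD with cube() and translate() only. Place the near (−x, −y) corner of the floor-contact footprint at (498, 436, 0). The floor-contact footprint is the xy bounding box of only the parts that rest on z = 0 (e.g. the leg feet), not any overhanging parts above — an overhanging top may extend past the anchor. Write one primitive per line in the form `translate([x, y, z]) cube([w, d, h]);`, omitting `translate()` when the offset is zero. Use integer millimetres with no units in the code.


translate([498, 436, 0]) cube([93, 93, 1214]);
translate([2794, 436, 0]) cube([93, 93, 1214]);
translate([591, 436, 221]) cube([2203, 93, 85]);
translate([591, 436, 1030]) cube([2203, 93, 85]);
translate([732, 529, 81]) cube([88, 16, 1132]);
translate([961, 529, 81]) cube([88, 16, 1132]);
translate([1190, 529, 81]) cube([88, 16, 1132]);
translate([1419, 529, 81]) cube([88, 16, 1132]);
translate([1648, 529, 81]) cube([88, 16, 1132]);
translate([1877, 529, 81]) cube([88, 16, 1132]);
translate([2106, 529, 81]) cube([88, 16, 1132]);
translate([2335, 529, 81]) cube([88, 16, 1132]);
translate([2564, 529, 81]) cube([88, 16, 1132]);


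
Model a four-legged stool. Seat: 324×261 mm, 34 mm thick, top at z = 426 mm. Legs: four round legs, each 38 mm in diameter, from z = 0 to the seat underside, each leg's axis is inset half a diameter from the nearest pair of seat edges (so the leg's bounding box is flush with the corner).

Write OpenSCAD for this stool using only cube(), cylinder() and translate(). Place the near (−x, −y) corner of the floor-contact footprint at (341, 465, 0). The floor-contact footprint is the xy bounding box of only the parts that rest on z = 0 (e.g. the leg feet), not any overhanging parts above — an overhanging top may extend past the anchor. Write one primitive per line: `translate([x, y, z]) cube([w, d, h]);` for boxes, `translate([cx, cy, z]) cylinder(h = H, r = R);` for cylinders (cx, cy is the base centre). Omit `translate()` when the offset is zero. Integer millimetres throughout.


translate([341, 465, 392]) cube([324, 261, 34]);
translate([360, 484, 0]) cylinder(h = 392, r = 19);
translate([646, 484, 0]) cylinder(h = 392, r = 19);
translate([360, 707, 0]) cylinder(h = 392, r = 19);
translate([646, 707, 0]) cylinder(h = 392, r = 19);


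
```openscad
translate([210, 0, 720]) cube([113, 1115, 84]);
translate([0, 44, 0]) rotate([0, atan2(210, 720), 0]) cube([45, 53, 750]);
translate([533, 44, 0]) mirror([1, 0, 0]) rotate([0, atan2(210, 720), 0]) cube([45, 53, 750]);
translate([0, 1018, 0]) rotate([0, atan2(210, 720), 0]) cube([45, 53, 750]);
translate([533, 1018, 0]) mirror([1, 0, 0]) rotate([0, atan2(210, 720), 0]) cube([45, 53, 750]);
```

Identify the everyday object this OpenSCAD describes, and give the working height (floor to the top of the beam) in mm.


A sawhorse. The overall height is 804 mm.

A beam across two mirrored pairs of raked legs — a sawhorse. The beam's underside is at z = 720 (matching the legs' vertical rise in atan2(210, 720)) and the beam is 84 mm tall, so its top is at 720 + 84 = 804 mm. The raked legs top out at the beam's underside, so that is the highest point.


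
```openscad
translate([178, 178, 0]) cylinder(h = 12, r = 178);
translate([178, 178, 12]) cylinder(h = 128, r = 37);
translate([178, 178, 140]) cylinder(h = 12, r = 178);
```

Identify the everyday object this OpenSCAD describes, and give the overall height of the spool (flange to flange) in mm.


A spool. The overall height is 152 mm.

Three coaxial cylinders, large–small–large — a spool. Two 12 mm flanges and a 128 mm core give 12 + 128 + 12 = 152 mm.


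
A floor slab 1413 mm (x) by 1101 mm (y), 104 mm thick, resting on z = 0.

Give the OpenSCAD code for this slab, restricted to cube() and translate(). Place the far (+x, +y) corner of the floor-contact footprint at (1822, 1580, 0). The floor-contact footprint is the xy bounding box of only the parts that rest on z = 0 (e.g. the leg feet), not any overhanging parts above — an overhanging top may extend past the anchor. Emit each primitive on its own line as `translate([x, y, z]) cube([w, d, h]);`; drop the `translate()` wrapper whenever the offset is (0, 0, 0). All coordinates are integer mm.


translate([409, 479, 0]) cube([1413, 1101, 104]);


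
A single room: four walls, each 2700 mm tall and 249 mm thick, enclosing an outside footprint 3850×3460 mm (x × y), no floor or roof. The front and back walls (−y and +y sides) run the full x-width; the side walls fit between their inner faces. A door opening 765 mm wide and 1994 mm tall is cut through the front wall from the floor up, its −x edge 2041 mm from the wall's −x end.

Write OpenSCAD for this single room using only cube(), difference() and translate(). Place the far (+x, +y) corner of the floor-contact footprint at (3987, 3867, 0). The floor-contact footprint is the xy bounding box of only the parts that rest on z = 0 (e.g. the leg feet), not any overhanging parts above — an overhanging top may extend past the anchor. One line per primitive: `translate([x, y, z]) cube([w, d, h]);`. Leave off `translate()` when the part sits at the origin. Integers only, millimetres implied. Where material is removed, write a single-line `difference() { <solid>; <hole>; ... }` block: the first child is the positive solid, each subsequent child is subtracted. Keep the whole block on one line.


difference() { translate([137, 407, 0]) cube([3850, 249, 2700]); translate([2178, 407, 0]) cube([765, 249, 1994]); }
translate([137, 3618, 0]) cube([3850, 249, 2700]);
translate([137, 656, 0]) cube([249, 2962, 2700]);
translate([3738, 656, 0]) cube([249, 2962, 2700]);


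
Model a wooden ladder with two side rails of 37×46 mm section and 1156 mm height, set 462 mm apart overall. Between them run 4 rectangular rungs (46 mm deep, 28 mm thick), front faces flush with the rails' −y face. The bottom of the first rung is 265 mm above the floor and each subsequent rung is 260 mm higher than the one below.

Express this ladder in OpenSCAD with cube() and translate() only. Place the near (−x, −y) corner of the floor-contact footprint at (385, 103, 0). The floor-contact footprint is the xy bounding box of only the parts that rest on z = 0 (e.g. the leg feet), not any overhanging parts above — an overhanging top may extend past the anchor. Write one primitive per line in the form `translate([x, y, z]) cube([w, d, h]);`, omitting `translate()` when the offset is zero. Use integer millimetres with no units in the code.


translate([385, 103, 0]) cube([37, 46, 1156]);
translate([810, 103, 0]) cube([37, 46, 1156]);
translate([422, 103, 265]) cube([388, 46, 28]);
translate([422, 103, 525]) cube([388, 46, 28]);
translate([422, 103, 785]) cube([388, 46, 28]);
translate([422, 103, 1045]) cube([388, 46, 28]);


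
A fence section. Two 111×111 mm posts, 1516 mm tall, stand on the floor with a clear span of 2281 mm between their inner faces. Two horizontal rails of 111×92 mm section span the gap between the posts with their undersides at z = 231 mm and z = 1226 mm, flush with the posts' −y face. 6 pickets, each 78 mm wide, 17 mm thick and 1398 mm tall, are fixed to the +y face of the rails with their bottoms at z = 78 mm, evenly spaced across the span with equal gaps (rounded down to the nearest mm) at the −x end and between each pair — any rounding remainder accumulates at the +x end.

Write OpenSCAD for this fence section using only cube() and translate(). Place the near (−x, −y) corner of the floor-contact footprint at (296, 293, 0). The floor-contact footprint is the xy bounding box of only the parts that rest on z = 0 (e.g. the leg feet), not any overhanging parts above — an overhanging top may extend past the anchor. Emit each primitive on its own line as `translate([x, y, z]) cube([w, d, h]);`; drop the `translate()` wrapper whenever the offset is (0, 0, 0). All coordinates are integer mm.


translate([296, 293, 0]) cube([111, 111, 1516]);
translate([2688, 293, 0]) cube([111, 111, 1516]);
translate([407, 293, 231]) cube([2281, 111, 92]);
translate([407, 293, 1226]) cube([2281, 111, 92]);
translate([666, 404, 78]) cube([78, 17, 1398]);
translate([1003, 404, 78]) cube([78, 17, 1398]);
translate([1340, 404, 78]) cube([78, 17, 1398]);
translate([1677, 404, 78]) cube([78, 17, 1398]);
translate([2014, 404, 78]) cube([78, 17, 1398]);
translate([2351, 404, 78]) cube([78, 17, 1398]);


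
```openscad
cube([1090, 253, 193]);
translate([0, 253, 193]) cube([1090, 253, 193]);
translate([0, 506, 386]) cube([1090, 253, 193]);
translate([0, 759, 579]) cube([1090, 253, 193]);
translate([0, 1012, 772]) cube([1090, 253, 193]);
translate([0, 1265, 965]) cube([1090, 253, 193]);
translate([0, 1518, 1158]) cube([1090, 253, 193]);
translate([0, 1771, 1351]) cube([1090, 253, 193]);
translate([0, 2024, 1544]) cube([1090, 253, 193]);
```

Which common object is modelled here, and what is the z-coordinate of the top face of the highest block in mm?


A staircase. The total rise is 1737 mm.

9 identical blocks, each offset up and back from the previous — a staircase. Each step is 193 mm tall and there are 9 of them, so the total rise is 9 × 193 = 1737 mm.


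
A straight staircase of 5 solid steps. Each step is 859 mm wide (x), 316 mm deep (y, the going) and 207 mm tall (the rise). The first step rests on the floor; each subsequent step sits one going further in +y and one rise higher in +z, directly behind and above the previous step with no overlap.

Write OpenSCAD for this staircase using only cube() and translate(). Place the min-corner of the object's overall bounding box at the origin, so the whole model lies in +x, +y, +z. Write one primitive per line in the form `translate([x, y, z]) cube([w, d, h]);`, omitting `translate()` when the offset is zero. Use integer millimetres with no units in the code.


cube([859, 316, 207]);
translate([0, 316, 207]) cube([859, 316, 207]);
translate([0, 632, 414]) cube([859, 316, 207]);
translate([0, 948, 621]) cube([859, 316, 207]);
translate([0, 1264, 828]) cube([859, 316, 207]);


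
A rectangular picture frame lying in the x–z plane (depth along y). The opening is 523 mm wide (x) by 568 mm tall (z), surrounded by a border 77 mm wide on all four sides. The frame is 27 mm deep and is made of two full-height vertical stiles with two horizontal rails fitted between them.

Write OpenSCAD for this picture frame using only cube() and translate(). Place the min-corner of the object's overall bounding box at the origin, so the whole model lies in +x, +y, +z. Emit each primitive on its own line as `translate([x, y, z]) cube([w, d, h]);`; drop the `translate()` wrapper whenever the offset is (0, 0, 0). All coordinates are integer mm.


cube([77, 27, 722]);
translate([600, 0, 0]) cube([77, 27, 722]);
translate([77, 0, 0]) cube([523, 27, 77]);
translate([77, 0, 645]) cube([523, 27, 77]);


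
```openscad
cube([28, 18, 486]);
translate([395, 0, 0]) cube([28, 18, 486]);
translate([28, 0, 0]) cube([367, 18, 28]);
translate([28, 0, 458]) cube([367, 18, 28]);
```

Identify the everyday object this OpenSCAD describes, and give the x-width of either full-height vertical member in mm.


A picture frame. The border width is 28 mm.

Four thin pieces enclosing a rectangular opening — a picture frame. The two full-height stiles are 486 mm tall; the top rail sits at z = 458 and is 28 mm tall, so the border above the opening is 486 − 458 = 28 mm, matching the stile x-width.


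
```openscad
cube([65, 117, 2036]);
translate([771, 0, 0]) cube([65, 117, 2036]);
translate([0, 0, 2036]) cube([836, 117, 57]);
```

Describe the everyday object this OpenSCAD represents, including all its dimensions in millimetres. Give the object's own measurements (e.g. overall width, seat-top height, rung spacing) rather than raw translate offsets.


A door frame. The clear opening is 706 mm wide and 2036 mm high. Two 65 mm wide jambs, 117 mm deep, stand either side of the opening from the floor to the top of the opening. A 57 mm thick head sits across the top of both jambs, spanning the full outside width of the frame.


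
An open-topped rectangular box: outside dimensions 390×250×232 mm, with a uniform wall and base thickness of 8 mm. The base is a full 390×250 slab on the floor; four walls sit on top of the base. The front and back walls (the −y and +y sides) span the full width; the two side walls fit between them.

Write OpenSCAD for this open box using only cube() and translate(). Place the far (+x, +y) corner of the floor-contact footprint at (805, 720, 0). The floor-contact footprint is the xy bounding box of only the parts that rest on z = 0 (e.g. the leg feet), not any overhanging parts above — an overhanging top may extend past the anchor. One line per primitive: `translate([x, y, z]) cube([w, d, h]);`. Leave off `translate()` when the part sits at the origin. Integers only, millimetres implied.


translate([415, 470, 0]) cube([390, 250, 8]);
translate([415, 470, 8]) cube([390, 8, 224]);
translate([415, 712, 8]) cube([390, 8, 224]);
translate([415, 478, 8]) cube([8, 234, 224]);
translate([797, 478, 8]) cube([8, 234, 224]);


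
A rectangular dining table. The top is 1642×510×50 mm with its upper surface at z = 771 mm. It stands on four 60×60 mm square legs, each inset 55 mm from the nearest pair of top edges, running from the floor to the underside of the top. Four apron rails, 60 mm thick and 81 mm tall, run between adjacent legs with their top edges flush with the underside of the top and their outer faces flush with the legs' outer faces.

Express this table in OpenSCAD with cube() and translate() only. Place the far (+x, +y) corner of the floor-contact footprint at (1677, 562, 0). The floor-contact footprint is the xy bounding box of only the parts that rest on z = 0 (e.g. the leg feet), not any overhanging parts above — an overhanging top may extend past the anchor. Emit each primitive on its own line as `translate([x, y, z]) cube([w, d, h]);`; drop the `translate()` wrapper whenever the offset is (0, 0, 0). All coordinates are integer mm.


translate([90, 107, 721]) cube([1642, 510, 50]);
translate([145, 162, 0]) cube([60, 60, 721]);
translate([1617, 162, 0]) cube([60, 60, 721]);
translate([145, 502, 0]) cube([60, 60, 721]);
translate([1617, 502, 0]) cube([60, 60, 721]);
translate([205, 162, 640]) cube([1412, 60, 81]);
translate([205, 502, 640]) cube([1412, 60, 81]);
translate([145, 222, 640]) cube([60, 280, 81]);
translate([1617, 222, 640]) cube([60, 280, 81]);


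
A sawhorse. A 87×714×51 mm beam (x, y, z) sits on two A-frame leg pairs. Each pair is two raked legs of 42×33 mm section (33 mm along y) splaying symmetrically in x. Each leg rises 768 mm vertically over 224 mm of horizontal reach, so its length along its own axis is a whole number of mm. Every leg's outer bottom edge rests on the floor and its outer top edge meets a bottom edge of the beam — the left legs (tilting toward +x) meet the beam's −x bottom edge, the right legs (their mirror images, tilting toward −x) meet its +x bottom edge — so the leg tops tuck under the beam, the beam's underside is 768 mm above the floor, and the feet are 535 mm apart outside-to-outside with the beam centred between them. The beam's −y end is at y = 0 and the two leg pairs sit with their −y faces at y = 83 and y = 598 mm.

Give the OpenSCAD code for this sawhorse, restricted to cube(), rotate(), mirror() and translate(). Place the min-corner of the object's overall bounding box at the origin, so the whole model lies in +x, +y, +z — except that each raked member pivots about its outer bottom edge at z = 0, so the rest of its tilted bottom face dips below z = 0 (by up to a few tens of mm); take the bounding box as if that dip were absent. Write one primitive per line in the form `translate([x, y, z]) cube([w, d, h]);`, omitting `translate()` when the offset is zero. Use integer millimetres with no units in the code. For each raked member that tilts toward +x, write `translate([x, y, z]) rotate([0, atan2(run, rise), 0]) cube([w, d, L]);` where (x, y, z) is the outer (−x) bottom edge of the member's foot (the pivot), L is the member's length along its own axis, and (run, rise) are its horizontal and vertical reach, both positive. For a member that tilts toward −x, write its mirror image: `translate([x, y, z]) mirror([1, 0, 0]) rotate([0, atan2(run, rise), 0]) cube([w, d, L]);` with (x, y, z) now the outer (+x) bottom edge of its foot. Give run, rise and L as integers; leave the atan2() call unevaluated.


translate([224, 0, 768]) cube([87, 714, 51]);
translate([0, 83, 0]) rotate([0, atan2(224, 768), 0]) cube([42, 33, 800]);
translate([535, 83, 0]) mirror([1, 0, 0]) rotate([0, atan2(224, 768), 0]) cube([42, 33, 800]);
translate([0, 598, 0]) rotate([0, atan2(224, 768), 0]) cube([42, 33, 800]);
translate([535, 598, 0]) mirror([1, 0, 0]) rotate([0, atan2(224, 768), 0]) cube([42, 33, 800]);


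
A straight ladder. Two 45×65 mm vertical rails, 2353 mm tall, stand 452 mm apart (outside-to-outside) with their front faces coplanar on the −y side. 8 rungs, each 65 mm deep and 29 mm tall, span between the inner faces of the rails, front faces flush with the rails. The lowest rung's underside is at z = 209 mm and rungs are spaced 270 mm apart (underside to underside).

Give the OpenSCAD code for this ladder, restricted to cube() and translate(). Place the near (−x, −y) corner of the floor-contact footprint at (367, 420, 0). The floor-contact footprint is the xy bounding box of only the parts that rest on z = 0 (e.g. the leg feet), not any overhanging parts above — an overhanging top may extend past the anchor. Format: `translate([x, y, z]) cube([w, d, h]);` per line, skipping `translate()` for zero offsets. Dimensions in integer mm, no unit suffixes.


translate([367, 420, 0]) cube([45, 65, 2353]);
translate([774, 420, 0]) cube([45, 65, 2353]);
translate([412, 420, 209]) cube([362, 65, 29]);
translate([412, 420, 479]) cube([362, 65, 29]);
translate([412, 420, 749]) cube([362, 65, 29]);
translate([412, 420, 1019]) cube([362, 65, 29]);
translate([412, 420, 1289]) cube([362, 65, 29]);
translate([412, 420, 1559]) cube([362, 65, 29]);
translate([412, 420, 1829]) cube([362, 65, 29]);
translate([412, 420, 2099]) cube([362, 65, 29]);


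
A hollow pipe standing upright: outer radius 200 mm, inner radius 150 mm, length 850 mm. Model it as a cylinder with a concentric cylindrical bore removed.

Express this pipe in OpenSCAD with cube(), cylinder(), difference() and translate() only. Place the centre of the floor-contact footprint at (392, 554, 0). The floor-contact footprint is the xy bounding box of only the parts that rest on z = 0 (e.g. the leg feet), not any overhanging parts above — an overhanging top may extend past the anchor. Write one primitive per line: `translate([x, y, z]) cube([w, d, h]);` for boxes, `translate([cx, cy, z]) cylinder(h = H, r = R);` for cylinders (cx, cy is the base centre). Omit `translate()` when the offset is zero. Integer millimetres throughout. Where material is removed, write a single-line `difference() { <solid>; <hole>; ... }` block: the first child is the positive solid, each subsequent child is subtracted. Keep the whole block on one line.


difference() { translate([392, 554, 0]) cylinder(h = 850, r = 200); translate([392, 554, 0]) cylinder(h = 850, r = 150); }


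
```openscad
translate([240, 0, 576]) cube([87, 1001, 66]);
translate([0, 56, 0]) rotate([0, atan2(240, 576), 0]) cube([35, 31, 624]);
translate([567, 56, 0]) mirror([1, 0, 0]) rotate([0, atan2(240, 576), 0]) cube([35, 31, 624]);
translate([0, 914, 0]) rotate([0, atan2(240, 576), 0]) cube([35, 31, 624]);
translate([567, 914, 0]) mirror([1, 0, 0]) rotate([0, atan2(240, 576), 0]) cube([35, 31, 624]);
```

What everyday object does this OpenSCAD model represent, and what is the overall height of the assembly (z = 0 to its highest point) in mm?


A sawhorse. The overall height is 642 mm.

A beam across two mirrored pairs of raked legs — a sawhorse. The beam's underside is at z = 576 (matching the legs' vertical rise in atan2(240, 576)) and the beam is 66 mm tall, so its top is at 576 + 66 = 642 mm. The raked legs top out at the beam's underside, so that is the highest point.


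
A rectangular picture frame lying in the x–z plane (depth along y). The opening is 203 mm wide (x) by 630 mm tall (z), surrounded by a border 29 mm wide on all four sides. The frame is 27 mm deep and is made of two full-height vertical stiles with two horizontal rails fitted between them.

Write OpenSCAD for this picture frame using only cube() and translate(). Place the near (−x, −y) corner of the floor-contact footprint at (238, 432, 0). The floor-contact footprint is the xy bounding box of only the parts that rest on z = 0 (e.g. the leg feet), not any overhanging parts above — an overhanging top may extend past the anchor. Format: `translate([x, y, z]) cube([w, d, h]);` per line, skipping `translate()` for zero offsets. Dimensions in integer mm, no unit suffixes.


translate([238, 432, 0]) cube([29, 27, 688]);
translate([470, 432, 0]) cube([29, 27, 688]);
translate([267, 432, 0]) cube([203, 27, 29]);
translate([267, 432, 659]) cube([203, 27, 29]);


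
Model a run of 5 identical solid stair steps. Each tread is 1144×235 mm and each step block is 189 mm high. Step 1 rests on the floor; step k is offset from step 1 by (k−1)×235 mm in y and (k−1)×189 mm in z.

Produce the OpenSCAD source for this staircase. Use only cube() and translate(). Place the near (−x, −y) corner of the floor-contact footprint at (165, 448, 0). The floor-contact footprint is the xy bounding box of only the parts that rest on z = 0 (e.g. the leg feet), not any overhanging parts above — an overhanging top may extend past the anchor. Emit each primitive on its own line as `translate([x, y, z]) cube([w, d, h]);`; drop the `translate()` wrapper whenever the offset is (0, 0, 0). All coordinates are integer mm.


translate([165, 448, 0]) cube([1144, 235, 189]);
translate([165, 683, 189]) cube([1144, 235, 189]);
translate([165, 918, 378]) cube([1144, 235, 189]);
translate([165, 1153, 567]) cube([1144, 235, 189]);
translate([165, 1388, 756]) cube([1144, 235, 189]);


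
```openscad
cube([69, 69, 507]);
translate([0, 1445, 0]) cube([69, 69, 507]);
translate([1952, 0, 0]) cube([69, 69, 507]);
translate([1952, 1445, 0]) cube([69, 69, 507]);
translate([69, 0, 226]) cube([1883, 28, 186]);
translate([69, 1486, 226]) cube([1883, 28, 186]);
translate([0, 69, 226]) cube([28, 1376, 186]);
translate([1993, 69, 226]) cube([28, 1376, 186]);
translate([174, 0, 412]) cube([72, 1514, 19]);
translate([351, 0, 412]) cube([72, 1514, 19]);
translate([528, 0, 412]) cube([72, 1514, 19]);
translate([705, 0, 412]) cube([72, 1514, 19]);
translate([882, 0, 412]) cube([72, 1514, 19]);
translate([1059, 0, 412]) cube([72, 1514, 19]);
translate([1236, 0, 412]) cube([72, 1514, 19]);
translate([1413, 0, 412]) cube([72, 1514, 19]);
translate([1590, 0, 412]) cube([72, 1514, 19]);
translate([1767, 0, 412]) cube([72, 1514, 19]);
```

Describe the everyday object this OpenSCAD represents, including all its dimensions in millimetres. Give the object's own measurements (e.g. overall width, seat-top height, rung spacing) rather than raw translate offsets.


A bed frame 2021 mm long (x) by 1514 mm wide (y). Four 69×69 mm corner posts, 507 mm tall, at the corners of the footprint. Four rails of 28 mm thickness and 186 mm height run between adjacent posts with their undersides at z = 226 mm, their outer faces flush with the outside of the frame (the two x-running rails run between the posts' inner faces; the two y-running rails run between the posts' inner faces). 10 slats, each 72 mm wide (x) and 19 mm thick, lie across the top of the two x-running rails, running the full 1514 mm width of the frame in y; along x they sit between the end posts with a 105 mm gap after the −x posts and between neighbouring slats, leaving 113 mm before the +x posts.


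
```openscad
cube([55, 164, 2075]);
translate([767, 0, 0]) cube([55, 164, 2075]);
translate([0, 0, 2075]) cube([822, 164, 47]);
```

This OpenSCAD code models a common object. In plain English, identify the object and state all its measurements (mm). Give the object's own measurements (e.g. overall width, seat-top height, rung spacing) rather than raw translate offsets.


A door frame. The clear opening is 712 mm wide and 2075 mm high. Two 55 mm wide jambs, 164 mm deep, stand either side of the opening from the floor to the top of the opening. A 47 mm thick head sits across the top of both jambs, spanning the full outside width of the frame.


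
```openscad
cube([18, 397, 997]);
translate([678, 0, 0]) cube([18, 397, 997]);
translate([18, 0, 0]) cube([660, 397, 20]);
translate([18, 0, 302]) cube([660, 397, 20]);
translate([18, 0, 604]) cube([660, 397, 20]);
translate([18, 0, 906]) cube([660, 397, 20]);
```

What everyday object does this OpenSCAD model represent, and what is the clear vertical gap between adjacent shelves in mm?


A bookshelf. The clear shelf gap is 282 mm.

Two tall side panels with 4 horizontal boards between them — a bookshelf. The first two shelf undersides are at z = 0 and z = 302; with shelf thickness 20, the clear gap is 302 − 0 − 20 = 282 mm.


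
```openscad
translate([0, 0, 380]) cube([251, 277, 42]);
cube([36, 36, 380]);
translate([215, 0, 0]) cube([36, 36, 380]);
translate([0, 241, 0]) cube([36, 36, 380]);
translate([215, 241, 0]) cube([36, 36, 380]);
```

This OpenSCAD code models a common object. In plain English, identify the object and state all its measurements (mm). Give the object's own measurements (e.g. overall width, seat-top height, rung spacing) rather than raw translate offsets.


A four-legged stool. The seat is a 251×277×42 mm slab whose top surface is at z = 422 mm; four square legs, each 36×36 mm in cross-section, run from the floor (z = 0) to the underside of the seat, each flush with a corner of the seat.


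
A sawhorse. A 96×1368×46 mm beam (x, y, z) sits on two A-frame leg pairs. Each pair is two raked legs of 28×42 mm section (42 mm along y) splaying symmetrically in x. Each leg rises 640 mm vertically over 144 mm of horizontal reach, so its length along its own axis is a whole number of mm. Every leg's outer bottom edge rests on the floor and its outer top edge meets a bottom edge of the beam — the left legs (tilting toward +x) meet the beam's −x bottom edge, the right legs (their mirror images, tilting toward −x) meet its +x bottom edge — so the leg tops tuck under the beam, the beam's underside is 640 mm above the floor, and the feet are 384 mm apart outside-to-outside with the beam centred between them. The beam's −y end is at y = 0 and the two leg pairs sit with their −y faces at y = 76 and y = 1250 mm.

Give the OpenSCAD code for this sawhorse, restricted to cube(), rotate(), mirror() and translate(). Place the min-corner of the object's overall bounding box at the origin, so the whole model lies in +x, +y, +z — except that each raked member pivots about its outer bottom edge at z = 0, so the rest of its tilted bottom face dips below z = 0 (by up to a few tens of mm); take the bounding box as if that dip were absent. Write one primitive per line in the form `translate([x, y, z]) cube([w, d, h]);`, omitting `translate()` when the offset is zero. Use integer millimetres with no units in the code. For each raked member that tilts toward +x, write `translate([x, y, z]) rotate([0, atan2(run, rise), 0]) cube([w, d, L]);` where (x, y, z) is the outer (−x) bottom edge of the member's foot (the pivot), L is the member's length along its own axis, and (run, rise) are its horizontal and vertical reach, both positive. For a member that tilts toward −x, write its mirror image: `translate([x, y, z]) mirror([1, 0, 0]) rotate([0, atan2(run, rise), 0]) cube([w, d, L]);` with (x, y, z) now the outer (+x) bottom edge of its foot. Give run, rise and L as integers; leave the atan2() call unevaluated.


// leg length = √(144² + 640²) = 656
// right-leg outer foot x = 2·144 + 96 = 384
// beam min-corner = (144, 0, 640)
translate([144, 0, 640]) cube([96, 1368, 46]);
translate([0, 76, 0]) rotate([0, atan2(144, 640), 0]) cube([28, 42, 656]);
translate([384, 76, 0]) mirror([1, 0, 0]) rotate([0, atan2(144, 640), 0]) cube([28, 42, 656]);
translate([0, 1250, 0]) rotate([0, atan2(144, 640), 0]) cube([28, 42, 656]);
translate([384, 1250, 0]) mirror([1, 0, 0]) rotate([0, atan2(144, 640), 0]) cube([28, 42, 656]);


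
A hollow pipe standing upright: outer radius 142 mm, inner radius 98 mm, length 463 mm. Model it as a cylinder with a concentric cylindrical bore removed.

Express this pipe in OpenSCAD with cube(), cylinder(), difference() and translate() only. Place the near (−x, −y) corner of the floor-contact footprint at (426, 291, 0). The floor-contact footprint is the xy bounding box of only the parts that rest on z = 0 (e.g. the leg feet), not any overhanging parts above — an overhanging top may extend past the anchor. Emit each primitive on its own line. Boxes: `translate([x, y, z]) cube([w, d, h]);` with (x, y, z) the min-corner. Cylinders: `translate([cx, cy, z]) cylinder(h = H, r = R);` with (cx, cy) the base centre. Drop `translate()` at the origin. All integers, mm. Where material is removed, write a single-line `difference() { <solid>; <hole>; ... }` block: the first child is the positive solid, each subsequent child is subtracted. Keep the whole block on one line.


difference() { translate([568, 433, 0]) cylinder(h = 463, r = 142); translate([568, 433, 0]) cylinder(h = 463, r = 98); }


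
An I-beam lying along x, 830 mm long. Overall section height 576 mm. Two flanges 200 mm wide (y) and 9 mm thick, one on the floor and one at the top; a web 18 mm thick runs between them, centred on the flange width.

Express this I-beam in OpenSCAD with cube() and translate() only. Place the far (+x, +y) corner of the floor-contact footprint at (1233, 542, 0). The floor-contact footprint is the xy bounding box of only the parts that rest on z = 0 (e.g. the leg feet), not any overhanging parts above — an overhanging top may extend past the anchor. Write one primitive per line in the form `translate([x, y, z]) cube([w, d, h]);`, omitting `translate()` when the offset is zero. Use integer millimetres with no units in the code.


translate([403, 342, 0]) cube([830, 200, 9]);
translate([403, 433, 9]) cube([830, 18, 558]);
translate([403, 342, 567]) cube([830, 200, 9]);


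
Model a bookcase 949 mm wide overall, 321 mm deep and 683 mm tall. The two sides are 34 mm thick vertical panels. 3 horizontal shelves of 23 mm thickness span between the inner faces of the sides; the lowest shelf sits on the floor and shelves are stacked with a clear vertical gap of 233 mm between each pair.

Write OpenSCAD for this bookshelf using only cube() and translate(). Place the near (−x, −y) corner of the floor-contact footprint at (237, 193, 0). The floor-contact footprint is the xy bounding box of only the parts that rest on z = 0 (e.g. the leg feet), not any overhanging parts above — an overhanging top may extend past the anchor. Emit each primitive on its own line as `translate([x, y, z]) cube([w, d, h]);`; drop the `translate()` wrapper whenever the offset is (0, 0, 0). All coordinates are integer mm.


translate([237, 193, 0]) cube([34, 321, 683]);
translate([1152, 193, 0]) cube([34, 321, 683]);
translate([271, 193, 0]) cube([881, 321, 23]);
translate([271, 193, 256]) cube([881, 321, 23]);
translate([271, 193, 512]) cube([881, 321, 23]);


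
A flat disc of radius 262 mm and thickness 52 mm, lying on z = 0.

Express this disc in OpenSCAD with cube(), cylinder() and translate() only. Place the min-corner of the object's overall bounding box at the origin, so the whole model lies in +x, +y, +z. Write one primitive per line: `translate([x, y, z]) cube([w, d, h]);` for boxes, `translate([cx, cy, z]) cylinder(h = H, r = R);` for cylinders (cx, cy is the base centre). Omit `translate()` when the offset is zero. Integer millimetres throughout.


translate([262, 262, 0]) cylinder(h = 52, r = 262);


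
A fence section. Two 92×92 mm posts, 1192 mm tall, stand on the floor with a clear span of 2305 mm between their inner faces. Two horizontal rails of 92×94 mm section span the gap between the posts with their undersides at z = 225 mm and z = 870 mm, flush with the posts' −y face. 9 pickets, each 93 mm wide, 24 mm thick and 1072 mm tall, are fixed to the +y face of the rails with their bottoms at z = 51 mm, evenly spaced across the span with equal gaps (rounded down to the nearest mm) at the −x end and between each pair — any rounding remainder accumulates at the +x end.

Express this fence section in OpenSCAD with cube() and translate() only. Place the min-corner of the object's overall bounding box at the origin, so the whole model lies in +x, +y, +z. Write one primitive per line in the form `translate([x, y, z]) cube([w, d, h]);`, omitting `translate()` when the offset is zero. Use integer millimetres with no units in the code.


cube([92, 92, 1192]);
translate([2397, 0, 0]) cube([92, 92, 1192]);
translate([92, 0, 225]) cube([2305, 92, 94]);
translate([92, 0, 870]) cube([2305, 92, 94]);
translate([238, 92, 51]) cube([93, 24, 1072]);
translate([477, 92, 51]) cube([93, 24, 1072]);
translate([716, 92, 51]) cube([93, 24, 1072]);
translate([955, 92, 51]) cube([93, 24, 1072]);
translate([1194, 92, 51]) cube([93, 24, 1072]);
translate([1433, 92, 51]) cube([93, 24, 1072]);
translate([1672, 92, 51]) cube([93, 24, 1072]);
translate([1911, 92, 51]) cube([93, 24, 1072]);
translate([2150, 92, 51]) cube([93, 24, 1072]);


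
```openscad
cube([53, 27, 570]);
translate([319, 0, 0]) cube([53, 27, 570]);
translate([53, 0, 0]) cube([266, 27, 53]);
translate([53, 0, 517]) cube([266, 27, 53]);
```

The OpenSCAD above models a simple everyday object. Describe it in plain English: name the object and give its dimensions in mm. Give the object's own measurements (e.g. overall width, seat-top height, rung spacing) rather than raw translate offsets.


A rectangular picture frame lying in the x–z plane (depth along y). The opening is 266 mm wide (x) by 464 mm tall (z), surrounded by a border 53 mm wide on all four sides. The frame is 27 mm deep and is made of two full-height vertical stiles with two horizontal rails fitted between them.


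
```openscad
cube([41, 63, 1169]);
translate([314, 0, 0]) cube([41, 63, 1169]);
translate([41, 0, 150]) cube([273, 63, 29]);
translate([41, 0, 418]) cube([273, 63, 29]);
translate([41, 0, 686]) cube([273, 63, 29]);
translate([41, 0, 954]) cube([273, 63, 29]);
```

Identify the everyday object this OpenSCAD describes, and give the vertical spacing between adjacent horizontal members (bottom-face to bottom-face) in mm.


A ladder. The rung spacing is 268 mm.

Two tall 41×63 posts with 4 short bars between them — a ladder. Adjacent rungs sit at z = 150 and z = 418, so the spacing is 418 − 150 = 268 mm.


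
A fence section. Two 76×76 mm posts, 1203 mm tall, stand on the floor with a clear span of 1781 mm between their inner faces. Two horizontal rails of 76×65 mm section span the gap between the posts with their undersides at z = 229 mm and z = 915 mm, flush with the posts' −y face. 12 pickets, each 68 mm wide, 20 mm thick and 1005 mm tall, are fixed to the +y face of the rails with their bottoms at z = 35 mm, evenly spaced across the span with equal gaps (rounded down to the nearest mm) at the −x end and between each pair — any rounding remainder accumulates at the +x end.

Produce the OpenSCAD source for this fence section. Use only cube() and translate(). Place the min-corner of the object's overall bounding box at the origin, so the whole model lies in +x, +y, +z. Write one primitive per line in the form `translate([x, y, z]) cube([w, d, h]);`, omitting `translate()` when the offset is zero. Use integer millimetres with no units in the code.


cube([76, 76, 1203]);
translate([1857, 0, 0]) cube([76, 76, 1203]);
translate([76, 0, 229]) cube([1781, 76, 65]);
translate([76, 0, 915]) cube([1781, 76, 65]);
translate([150, 76, 35]) cube([68, 20, 1005]);
translate([292, 76, 35]) cube([68, 20, 1005]);
translate([434, 76, 35]) cube([68, 20, 1005]);
translate([576, 76, 35]) cube([68, 20, 1005]);
translate([718, 76, 35]) cube([68, 20, 1005]);
translate([860, 76, 35]) cube([68, 20, 1005]);
translate([1002, 76, 35]) cube([68, 20, 1005]);
translate([1144, 76, 35]) cube([68, 20, 1005]);
translate([1286, 76, 35]) cube([68, 20, 1005]);
translate([1428, 76, 35]) cube([68, 20, 1005]);
translate([1570, 76, 35]) cube([68, 20, 1005]);
translate([1712, 76, 35]) cube([68, 20, 1005]);


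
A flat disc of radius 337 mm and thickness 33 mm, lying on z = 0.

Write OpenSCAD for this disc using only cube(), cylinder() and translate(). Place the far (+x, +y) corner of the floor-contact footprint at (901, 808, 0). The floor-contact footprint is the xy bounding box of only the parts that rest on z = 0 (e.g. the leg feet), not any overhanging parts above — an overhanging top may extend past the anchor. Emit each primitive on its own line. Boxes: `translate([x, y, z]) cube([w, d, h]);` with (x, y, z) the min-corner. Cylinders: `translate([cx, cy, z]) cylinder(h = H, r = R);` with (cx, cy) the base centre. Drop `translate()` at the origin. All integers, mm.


translate([564, 471, 0]) cylinder(h = 33, r = 337);


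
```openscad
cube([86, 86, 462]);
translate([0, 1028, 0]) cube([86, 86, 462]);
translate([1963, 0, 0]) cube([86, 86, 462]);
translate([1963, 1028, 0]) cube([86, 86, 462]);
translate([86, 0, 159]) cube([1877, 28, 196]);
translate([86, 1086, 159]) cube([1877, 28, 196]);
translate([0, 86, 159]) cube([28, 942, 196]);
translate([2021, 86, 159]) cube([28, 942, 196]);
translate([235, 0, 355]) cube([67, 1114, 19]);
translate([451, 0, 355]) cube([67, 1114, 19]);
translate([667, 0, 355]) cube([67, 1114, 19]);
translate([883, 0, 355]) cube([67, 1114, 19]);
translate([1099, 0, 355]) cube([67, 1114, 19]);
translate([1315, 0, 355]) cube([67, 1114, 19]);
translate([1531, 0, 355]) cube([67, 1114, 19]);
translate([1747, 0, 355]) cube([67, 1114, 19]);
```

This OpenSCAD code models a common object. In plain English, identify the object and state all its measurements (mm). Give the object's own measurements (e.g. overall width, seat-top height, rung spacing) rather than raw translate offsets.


A bed frame 2049 mm long (x) by 1114 mm wide (y). Four 86×86 mm corner posts, 462 mm tall, at the corners of the footprint. Four rails of 28 mm thickness and 196 mm height run between adjacent posts with their undersides at z = 159 mm, their outer faces flush with the outside of the frame (the two x-running rails run between the posts' inner faces; the two y-running rails run between the posts' inner faces). 8 slats, each 67 mm wide (x) and 19 mm thick, lie across the top of the two x-running rails, running the full 1114 mm width of the frame in y; along x they sit between the end posts with a 149 mm gap after the −x posts and between neighbouring slats and before the +x posts.
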